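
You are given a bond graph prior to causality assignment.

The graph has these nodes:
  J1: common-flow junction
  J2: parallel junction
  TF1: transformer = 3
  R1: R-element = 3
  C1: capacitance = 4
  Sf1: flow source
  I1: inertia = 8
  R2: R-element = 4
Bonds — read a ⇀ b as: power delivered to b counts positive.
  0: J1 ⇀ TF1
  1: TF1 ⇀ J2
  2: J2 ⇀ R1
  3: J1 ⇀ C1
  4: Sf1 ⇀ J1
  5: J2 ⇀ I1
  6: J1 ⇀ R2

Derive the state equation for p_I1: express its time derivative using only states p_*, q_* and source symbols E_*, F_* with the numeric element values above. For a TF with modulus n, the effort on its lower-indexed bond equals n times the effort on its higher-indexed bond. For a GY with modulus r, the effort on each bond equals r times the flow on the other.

dp_I1/dt = 9*F_Sf1 - 3*p_I1/8

#4 stroke→Sf1  (Sf1: flow source, stroke at near end)
#0 stroke→J1  (J1 flow already set via bond 4)
#3 stroke→J1  (1-jn J1 has f-setter on 4)
#6 stroke→J1  (J1 flow already set via bond 4)
#1 stroke→TF1  (through TF1, causality passes straight; one stroke at TF1)
#5 stroke→I1  (I1 outputs flow p/I1)
#2 stroke→J2  (only one effort-in slot at J2)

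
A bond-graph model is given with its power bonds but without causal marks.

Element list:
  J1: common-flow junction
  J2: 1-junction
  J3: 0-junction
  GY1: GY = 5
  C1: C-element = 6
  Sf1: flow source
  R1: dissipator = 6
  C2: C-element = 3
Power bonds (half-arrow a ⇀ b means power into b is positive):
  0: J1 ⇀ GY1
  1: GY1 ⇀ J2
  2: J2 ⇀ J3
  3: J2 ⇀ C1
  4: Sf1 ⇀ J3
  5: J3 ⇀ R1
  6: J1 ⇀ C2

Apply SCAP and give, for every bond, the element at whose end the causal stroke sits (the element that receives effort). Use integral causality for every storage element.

β0 |GY1
β1 |GY1
β2 |J2
β3 |J2
β4 |Sf1
β5 |J3
β6 |J1

b4 →Sf1  (Sf1 (Sf) sets flow on bond)
b3 →J2  (C1: C, integral causality)
b6 →J1  (C2 outputs effort q/C2)
b0 →GY1  (only one flow-in slot at J1)
b1 →GY1  (GY GY1: same side as bond 0)
b2 →J2  (J2 flow already set via bond 1)
b5 →J3  (J3 needs exactly one e-in)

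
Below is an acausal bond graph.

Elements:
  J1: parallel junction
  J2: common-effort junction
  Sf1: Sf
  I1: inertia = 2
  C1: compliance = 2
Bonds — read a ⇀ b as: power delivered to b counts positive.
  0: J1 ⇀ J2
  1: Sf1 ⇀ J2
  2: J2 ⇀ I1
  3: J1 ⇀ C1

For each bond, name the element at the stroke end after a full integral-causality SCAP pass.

β0 |J2
β1 |Sf1
β2 |I1
β3 |J1

b1 →Sf1  (Sf1: flow source, stroke at near end)
b2 →I1  (I1 integral (f out))
b0 →J2  (J2 needs exactly one e-in)
b3 →J1  (closing 0-jn rule on J1)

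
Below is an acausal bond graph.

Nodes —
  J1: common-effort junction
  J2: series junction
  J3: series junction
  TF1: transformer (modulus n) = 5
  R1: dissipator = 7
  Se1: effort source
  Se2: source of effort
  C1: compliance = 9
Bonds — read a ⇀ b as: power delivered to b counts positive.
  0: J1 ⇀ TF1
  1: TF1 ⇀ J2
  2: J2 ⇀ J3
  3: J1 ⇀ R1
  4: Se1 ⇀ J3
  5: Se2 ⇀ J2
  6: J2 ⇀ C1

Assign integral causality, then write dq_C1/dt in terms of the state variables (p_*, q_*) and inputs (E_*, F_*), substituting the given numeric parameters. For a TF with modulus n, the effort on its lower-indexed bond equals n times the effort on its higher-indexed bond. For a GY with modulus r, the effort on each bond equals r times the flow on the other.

b4 stroke→J3  (source Se1 imposes e)
b5 stroke→J2  (Se2: effort source, stroke at far end)
b2 stroke→J2  (closing 1-jn rule on J3)
b6 stroke→J2  (C1 outputs effort q/C1)
b1 stroke→TF1  (only one flow-in slot at J2)
b0 stroke→J1  (through TF1, causality passes straight; one stroke at TF1)
b3 stroke→R1  (common-e at J1 fixed by 0)

dq_C1/dt = 25*E_Se1/7 + 25*E_Se2/7 - 25*q_C1/63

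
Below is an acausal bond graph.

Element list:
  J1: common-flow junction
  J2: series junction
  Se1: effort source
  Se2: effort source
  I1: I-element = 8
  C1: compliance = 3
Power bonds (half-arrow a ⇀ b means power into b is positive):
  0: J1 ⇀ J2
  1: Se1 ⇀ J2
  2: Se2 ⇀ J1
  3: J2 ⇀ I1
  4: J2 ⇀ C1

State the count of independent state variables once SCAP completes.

β1 stroke at J2  (Se1: effort source, stroke at far end)
β2 stroke at J1  (Se2 fixes effort; stroke away)
β0 stroke at J2  (only one flow-in slot at J1)
β3 stroke at I1  (I1 outputs flow p/I1)
β4 stroke at J2  (common-f at J2 fixed by 3)

2  (C1, I1 all integral)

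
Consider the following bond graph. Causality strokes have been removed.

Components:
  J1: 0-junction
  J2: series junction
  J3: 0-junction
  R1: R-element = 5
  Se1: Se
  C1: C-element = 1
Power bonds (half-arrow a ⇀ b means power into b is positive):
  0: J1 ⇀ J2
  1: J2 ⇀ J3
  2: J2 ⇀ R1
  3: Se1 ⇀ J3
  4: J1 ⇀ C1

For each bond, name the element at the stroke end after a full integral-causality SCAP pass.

b3 stroke→J3  (Se1 fixes effort; stroke away)
b1 stroke→J2  (J3 effort already set via bond 3)
b4 stroke→J1  (C1 outputs effort q/C1)
b0 stroke→J2  (J1 effort already set via bond 4)
b2 stroke→R1  (J2: last free bond brings flow in)

b0 stroke at J2
b1 stroke at J2
b2 stroke at R1
b3 stroke at J3
b4 stroke at J1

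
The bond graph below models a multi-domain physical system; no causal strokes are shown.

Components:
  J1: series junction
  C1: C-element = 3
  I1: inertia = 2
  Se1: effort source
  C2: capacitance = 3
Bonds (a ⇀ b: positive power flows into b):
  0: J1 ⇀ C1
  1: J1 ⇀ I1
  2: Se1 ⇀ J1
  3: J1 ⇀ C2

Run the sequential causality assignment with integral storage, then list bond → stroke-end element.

#2 stroke→J1  (source Se1 imposes e)
#0 stroke→J1  (C1 integral (e out))
#1 stroke→I1  (I1 integral (f out))
#3 stroke→J1  (1-jn J1 has f-setter on 1)

bond 0 |J1
bond 1 |I1
bond 2 |J1
bond 3 |J1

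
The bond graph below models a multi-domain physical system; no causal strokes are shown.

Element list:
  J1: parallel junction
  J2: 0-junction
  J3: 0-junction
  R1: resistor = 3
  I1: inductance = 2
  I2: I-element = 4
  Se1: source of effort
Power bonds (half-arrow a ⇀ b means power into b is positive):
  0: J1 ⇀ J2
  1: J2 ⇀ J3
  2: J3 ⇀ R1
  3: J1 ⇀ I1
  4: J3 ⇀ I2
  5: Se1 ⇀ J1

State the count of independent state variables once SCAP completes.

#5 →J1  (Se1 fixes effort; stroke away)
#0 →J2  (J1: bond 5 brought effort, rest push out)
#3 →I1  (J1 effort already set via bond 5)
#1 →J3  (J2: bond 0 brought effort, rest push out)
#2 →R1  (common-e at J3 fixed by 1)
#4 →I2  (J3: bond 1 brought effort, rest push out)

2  (I1, I2 all integral)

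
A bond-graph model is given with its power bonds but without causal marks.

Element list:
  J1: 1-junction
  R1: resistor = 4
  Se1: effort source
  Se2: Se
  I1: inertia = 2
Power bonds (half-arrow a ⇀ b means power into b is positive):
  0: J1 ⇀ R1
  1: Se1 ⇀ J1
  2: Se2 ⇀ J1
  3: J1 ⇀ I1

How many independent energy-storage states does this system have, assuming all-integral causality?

1  (I1 all integral)

b1 →J1  (Se1 fixes effort; stroke away)
b2 →J1  (Se2 fixes effort; stroke away)
b3 →I1  (I1 integral (f out))
b0 →J1  (1-jn J1 has f-setter on 3)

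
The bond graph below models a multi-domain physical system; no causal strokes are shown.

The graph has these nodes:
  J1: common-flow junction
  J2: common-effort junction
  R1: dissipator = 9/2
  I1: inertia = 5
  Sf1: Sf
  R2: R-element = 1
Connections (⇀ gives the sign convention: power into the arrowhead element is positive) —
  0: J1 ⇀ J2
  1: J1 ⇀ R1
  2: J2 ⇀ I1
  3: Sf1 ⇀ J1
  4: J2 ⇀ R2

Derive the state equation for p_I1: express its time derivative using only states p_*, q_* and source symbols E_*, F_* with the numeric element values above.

β3 stroke at Sf1  (Sf1: flow source, stroke at near end)
β0 stroke at J1  (1-jn J1 has f-setter on 3)
β1 stroke at J1  (common-f at J1 fixed by 3)
β2 stroke at I1  (prefer integral on I1)
β4 stroke at J2  (J2: last free bond brings effort in)

dp_I1/dt = F_Sf1 - p_I1/5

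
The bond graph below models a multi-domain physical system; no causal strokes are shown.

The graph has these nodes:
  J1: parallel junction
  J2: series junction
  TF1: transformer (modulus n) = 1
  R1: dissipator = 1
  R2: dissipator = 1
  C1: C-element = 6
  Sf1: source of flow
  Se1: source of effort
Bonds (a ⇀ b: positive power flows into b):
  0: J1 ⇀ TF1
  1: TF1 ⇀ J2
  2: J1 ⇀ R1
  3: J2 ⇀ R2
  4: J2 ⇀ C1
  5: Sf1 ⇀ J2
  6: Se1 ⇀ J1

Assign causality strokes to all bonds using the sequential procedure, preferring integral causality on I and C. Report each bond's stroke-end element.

b0 →TF1
b1 →J2
b2 →R1
b3 →J2
b4 →J2
b5 →Sf1
b6 →J1

bond 5 stroke→Sf1  (source Sf1 imposes f)
bond 6 stroke→J1  (source Se1 imposes e)
bond 0 stroke→TF1  (common-e at J1 fixed by 6)
bond 2 stroke→R1  (0-jn J1 has e-setter on 6)
bond 1 stroke→J2  (common-f at J2 fixed by 5)
bond 3 stroke→J2  (J2 flow already set via bond 5)
bond 4 stroke→J2  (1-jn J2 has f-setter on 5)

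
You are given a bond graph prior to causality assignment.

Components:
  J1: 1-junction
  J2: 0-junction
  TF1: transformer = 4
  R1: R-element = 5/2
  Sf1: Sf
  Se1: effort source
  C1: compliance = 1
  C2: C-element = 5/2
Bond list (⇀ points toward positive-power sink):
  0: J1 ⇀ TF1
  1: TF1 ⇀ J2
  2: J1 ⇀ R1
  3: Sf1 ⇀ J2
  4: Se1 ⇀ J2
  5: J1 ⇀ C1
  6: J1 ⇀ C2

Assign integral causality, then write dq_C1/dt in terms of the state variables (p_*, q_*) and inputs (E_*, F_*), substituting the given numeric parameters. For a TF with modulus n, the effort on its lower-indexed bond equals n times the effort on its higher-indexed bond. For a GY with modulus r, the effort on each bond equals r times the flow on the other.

b3 stroke at Sf1  (Sf1 fixes flow; stroke at Sf1)
b4 stroke at J2  (Se1 (Se) sets effort on bond)
b1 stroke at TF1  (J2 effort already set via bond 4)
b0 stroke at J1  (TF TF1: opposite of bond 1)
b5 stroke at J1  (prefer integral on C1)
b6 stroke at J1  (prefer integral on C2)
b2 stroke at R1  (only one flow-in slot at J1)

dq_C1/dt = -8*E_Se1/5 - 2*q_C1/5 - 4*q_C2/25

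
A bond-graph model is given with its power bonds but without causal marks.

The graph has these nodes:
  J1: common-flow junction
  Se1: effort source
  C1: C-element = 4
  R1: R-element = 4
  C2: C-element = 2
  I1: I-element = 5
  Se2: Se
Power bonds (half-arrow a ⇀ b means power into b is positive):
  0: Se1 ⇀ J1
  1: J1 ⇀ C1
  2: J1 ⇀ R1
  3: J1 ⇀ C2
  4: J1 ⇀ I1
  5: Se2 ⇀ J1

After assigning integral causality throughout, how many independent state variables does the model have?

3  (C1, C2, I1 all integral)

#0 stroke at J1  (Se1: effort source, stroke at far end)
#5 stroke at J1  (source Se2 imposes e)
#1 stroke at J1  (C1: C, integral causality)
#3 stroke at J1  (prefer integral on C2)
#4 stroke at I1  (prefer integral on I1)
#2 stroke at J1  (1-jn J1 has f-setter on 4)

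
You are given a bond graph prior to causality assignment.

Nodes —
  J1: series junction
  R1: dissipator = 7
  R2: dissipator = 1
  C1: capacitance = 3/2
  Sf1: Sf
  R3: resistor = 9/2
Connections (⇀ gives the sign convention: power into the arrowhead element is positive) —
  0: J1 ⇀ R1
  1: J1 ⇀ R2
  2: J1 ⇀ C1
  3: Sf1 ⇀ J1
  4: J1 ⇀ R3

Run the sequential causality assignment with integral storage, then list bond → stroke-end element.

b3 stroke→Sf1  (Sf1 fixes flow; stroke at Sf1)
b0 stroke→J1  (J1 flow already set via bond 3)
b1 stroke→J1  (common-f at J1 fixed by 3)
b2 stroke→J1  (J1 flow already set via bond 3)
b4 stroke→J1  (1-jn J1 has f-setter on 3)

bond 0 stroke at J1
bond 1 stroke at J1
bond 2 stroke at J1
bond 3 stroke at Sf1
bond 4 stroke at J1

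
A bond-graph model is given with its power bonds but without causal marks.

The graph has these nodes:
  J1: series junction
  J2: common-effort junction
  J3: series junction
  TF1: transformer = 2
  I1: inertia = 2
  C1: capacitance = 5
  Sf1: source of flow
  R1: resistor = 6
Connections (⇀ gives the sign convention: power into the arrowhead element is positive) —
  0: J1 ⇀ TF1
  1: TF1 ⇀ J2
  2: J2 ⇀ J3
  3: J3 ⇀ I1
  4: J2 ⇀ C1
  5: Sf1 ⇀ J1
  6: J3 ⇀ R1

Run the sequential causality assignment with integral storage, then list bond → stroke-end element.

#5 →Sf1  (Sf1 (Sf) sets flow on bond)
#0 →J1  (1-jn J1 has f-setter on 5)
#1 →TF1  (TF1 one-in-one-out from 0)
#3 →I1  (prefer integral on I1)
#2 →J3  (1-jn J3 has f-setter on 3)
#6 →J3  (J3 flow already set via bond 3)
#4 →J2  (J2: last free bond brings effort in)

bond 0 |J1
bond 1 |TF1
bond 2 |J3
bond 3 |I1
bond 4 |J2
bond 5 |Sf1
bond 6 |J3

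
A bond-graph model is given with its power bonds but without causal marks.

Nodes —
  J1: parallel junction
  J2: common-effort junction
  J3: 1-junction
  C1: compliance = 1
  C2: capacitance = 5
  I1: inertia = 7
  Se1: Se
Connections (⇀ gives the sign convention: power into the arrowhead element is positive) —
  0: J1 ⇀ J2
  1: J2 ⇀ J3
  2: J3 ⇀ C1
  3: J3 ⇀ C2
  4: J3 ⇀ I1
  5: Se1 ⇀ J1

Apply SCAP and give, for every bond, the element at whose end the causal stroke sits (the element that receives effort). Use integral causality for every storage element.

β0 →J2
β1 →J3
β2 →J3
β3 →J3
β4 →I1
β5 →J1

bond 5 stroke→J1  (source Se1 imposes e)
bond 0 stroke→J2  (common-e at J1 fixed by 5)
bond 1 stroke→J3  (J2: bond 0 brought effort, rest push out)
bond 2 stroke→J3  (prefer integral on C1)
bond 3 stroke→J3  (C2: C, integral causality)
bond 4 stroke→I1  (only one flow-in slot at J3)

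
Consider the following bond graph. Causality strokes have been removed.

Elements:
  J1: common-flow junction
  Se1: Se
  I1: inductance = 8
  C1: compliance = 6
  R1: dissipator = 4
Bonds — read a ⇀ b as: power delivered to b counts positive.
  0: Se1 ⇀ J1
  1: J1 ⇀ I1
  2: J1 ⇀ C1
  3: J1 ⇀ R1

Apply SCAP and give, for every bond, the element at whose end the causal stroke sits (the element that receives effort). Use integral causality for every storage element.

bond 0 →J1  (Se1 fixes effort; stroke away)
bond 1 →I1  (I1 outputs flow p/I1)
bond 2 →J1  (common-f at J1 fixed by 1)
bond 3 →J1  (J1 flow already set via bond 1)

β0 |J1
β1 |I1
β2 |J1
β3 |J1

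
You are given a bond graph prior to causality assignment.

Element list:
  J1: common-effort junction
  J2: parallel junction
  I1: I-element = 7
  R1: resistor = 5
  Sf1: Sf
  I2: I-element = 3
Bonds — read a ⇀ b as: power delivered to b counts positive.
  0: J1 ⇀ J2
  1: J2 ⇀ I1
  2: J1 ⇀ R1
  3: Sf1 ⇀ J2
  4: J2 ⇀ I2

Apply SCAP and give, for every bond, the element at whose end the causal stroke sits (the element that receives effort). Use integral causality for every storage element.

#0 stroke at J2
#1 stroke at I1
#2 stroke at J1
#3 stroke at Sf1
#4 stroke at I2

#3 →Sf1  (Sf1 (Sf) sets flow on bond)
#1 →I1  (I1 integral (f out))
#4 →I2  (I2 integral (f out))
#0 →J2  (closing 0-jn rule on J2)
#2 →J1  (J1: last free bond brings effort in)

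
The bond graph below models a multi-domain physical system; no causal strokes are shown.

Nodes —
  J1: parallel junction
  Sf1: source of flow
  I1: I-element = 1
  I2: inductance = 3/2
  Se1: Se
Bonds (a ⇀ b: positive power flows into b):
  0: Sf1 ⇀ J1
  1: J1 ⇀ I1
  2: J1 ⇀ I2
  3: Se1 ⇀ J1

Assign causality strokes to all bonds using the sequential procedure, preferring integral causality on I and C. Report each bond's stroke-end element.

#0 |Sf1
#1 |I1
#2 |I2
#3 |J1

bond 0 |Sf1  (Sf1 fixes flow; stroke at Sf1)
bond 3 |J1  (Se1: effort source, stroke at far end)
bond 1 |I1  (common-e at J1 fixed by 3)
bond 2 |I2  (J1: bond 3 brought effort, rest push out)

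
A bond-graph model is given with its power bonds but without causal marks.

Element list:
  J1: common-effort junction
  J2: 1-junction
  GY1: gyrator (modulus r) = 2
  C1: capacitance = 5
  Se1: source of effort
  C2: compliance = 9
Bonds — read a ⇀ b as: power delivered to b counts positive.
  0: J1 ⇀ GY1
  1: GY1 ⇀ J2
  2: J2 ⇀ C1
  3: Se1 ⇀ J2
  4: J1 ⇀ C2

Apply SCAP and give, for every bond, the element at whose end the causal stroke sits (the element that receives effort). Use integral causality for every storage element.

b0 |GY1
b1 |GY1
b2 |J2
b3 |J2
b4 |J1

bond 3 stroke→J2  (Se1 fixes effort; stroke away)
bond 2 stroke→J2  (prefer integral on C1)
bond 1 stroke→GY1  (J2: last free bond brings flow in)
bond 0 stroke→GY1  (GY1 both-in/both-out from 1)
bond 4 stroke→J1  (only one effort-in slot at J1)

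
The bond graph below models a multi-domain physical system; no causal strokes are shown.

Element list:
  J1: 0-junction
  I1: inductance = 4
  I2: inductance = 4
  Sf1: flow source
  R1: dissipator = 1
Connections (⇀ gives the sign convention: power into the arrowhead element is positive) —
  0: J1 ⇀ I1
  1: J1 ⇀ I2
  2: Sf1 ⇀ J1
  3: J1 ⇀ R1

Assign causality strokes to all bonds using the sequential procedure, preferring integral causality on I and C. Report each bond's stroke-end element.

bond 0 stroke→I1
bond 1 stroke→I2
bond 2 stroke→Sf1
bond 3 stroke→J1

b2 stroke at Sf1  (source Sf1 imposes f)
b0 stroke at I1  (I1 integral (f out))
b1 stroke at I2  (prefer integral on I2)
b3 stroke at J1  (only one effort-in slot at J1)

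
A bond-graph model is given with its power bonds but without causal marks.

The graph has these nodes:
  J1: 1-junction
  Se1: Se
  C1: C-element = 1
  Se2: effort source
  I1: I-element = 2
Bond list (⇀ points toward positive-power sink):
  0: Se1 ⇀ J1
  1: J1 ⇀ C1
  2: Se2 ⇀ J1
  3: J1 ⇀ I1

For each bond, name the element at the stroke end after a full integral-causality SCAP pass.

β0 stroke at J1
β1 stroke at J1
β2 stroke at J1
β3 stroke at I1

b0 |J1  (Se1: effort source, stroke at far end)
b2 |J1  (source Se2 imposes e)
b1 |J1  (prefer integral on C1)
b3 |I1  (only one flow-in slot at J1)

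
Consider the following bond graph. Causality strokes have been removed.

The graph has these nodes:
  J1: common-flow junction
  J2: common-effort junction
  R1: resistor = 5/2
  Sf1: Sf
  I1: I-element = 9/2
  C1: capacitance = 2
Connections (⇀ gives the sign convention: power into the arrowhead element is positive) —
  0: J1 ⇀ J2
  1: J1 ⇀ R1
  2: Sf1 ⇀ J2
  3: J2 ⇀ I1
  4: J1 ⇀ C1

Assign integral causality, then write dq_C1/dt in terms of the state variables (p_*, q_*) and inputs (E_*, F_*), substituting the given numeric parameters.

dq_C1/dt = -F_Sf1 + 2*p_I1/9

β2 stroke→Sf1  (Sf1 (Sf) sets flow on bond)
β3 stroke→I1  (I1 outputs flow p/I1)
β0 stroke→J2  (closing 0-jn rule on J2)
β1 stroke→J1  (J1 flow already set via bond 0)
β4 stroke→J1  (J1: bond 0 brought flow, rest push out)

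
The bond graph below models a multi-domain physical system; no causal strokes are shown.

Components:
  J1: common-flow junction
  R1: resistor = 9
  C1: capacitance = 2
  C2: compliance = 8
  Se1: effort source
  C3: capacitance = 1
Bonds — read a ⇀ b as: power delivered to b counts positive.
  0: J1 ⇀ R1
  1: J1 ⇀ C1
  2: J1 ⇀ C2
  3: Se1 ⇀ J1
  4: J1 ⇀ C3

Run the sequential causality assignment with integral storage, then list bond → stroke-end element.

b0 |R1
b1 |J1
b2 |J1
b3 |J1
b4 |J1

β3 →J1  (Se1 (Se) sets effort on bond)
β1 →J1  (prefer integral on C1)
β2 →J1  (C2: C, integral causality)
β4 →J1  (C3 outputs effort q/C3)
β0 →R1  (J1: last free bond brings flow in)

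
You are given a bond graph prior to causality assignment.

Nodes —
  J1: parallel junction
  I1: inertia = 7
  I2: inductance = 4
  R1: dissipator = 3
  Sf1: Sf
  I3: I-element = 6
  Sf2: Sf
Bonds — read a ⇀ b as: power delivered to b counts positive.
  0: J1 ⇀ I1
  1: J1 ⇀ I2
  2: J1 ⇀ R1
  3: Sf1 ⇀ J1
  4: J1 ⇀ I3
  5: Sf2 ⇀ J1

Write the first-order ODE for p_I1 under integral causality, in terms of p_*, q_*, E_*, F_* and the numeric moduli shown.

dp_I1/dt = 3*F_Sf1 + 3*F_Sf2 - 3*p_I1/7 - 3*p_I2/4 - p_I3/2

b3 |Sf1  (Sf1 fixes flow; stroke at Sf1)
b5 |Sf2  (source Sf2 imposes f)
b0 |I1  (I1 outputs flow p/I1)
b1 |I2  (prefer integral on I2)
b4 |I3  (I3 integral (f out))
b2 |J1  (only one effort-in slot at J1)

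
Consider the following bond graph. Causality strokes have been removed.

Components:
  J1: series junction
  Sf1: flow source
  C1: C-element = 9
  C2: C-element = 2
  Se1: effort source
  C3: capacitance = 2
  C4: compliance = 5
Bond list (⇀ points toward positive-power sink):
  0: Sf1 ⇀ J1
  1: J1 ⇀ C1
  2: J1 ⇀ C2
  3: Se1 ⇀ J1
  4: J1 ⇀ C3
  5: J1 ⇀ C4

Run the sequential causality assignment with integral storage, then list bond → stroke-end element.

bond 0 →Sf1
bond 1 →J1
bond 2 →J1
bond 3 →J1
bond 4 →J1
bond 5 →J1

β0 stroke at Sf1  (Sf1 (Sf) sets flow on bond)
β3 stroke at J1  (Se1 (Se) sets effort on bond)
β1 stroke at J1  (common-f at J1 fixed by 0)
β2 stroke at J1  (common-f at J1 fixed by 0)
β4 stroke at J1  (common-f at J1 fixed by 0)
β5 stroke at J1  (J1: bond 0 brought flow, rest push out)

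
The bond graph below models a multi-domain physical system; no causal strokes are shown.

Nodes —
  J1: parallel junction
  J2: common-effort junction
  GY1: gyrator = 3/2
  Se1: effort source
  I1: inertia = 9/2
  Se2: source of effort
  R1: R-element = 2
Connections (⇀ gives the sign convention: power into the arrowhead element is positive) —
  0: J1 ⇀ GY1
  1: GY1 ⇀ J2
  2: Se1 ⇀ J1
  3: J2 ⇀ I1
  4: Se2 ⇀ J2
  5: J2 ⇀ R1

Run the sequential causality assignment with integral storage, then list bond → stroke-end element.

β0 |GY1
β1 |GY1
β2 |J1
β3 |I1
β4 |J2
β5 |R1

b2 stroke→J1  (source Se1 imposes e)
b4 stroke→J2  (Se2 (Se) sets effort on bond)
b0 stroke→GY1  (0-jn J1 has e-setter on 2)
b1 stroke→GY1  (common-e at J2 fixed by 4)
b3 stroke→I1  (common-e at J2 fixed by 4)
b5 stroke→R1  (common-e at J2 fixed by 4)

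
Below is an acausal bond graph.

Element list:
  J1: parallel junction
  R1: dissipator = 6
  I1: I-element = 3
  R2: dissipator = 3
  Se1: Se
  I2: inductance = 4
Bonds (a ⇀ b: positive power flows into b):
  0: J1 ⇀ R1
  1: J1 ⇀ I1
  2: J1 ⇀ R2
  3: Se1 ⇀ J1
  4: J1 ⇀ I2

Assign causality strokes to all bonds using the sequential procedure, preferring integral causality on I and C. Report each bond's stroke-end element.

b3 |J1  (source Se1 imposes e)
b0 |R1  (J1: bond 3 brought effort, rest push out)
b1 |I1  (common-e at J1 fixed by 3)
b2 |R2  (0-jn J1 has e-setter on 3)
b4 |I2  (common-e at J1 fixed by 3)

b0 |R1
b1 |I1
b2 |R2
b3 |J1
b4 |I2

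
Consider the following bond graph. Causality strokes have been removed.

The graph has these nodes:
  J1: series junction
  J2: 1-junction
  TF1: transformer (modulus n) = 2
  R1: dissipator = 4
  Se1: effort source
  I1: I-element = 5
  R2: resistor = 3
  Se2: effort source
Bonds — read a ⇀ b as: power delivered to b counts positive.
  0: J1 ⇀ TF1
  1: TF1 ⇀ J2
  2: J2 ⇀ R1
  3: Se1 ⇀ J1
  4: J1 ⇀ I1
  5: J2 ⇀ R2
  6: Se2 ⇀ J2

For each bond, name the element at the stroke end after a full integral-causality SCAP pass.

#0 →J1
#1 →TF1
#2 →J2
#3 →J1
#4 →I1
#5 →J2
#6 →J2

β3 stroke→J1  (Se1 fixes effort; stroke away)
β6 stroke→J2  (source Se2 imposes e)
β4 stroke→I1  (prefer integral on I1)
β0 stroke→J1  (J1: bond 4 brought flow, rest push out)
β1 stroke→TF1  (TF1: transformer flips bond 0)
β2 stroke→J2  (common-f at J2 fixed by 1)
β5 stroke→J2  (J2: bond 1 brought flow, rest push out)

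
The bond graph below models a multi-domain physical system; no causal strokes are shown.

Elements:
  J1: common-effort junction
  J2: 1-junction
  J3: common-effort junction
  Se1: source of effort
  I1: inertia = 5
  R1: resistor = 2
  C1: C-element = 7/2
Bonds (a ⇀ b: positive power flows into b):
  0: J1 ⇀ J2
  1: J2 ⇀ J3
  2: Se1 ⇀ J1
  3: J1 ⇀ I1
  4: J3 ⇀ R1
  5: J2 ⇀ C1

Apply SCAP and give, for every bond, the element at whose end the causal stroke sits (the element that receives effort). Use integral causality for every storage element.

b2 stroke→J1  (Se1: effort source, stroke at far end)
b0 stroke→J2  (0-jn J1 has e-setter on 2)
b3 stroke→I1  (0-jn J1 has e-setter on 2)
b5 stroke→J2  (C1 outputs effort q/C1)
b1 stroke→J3  (closing 1-jn rule on J2)
b4 stroke→R1  (common-e at J3 fixed by 1)

β0 →J2
β1 →J3
β2 →J1
β3 →I1
β4 →R1
β5 →J2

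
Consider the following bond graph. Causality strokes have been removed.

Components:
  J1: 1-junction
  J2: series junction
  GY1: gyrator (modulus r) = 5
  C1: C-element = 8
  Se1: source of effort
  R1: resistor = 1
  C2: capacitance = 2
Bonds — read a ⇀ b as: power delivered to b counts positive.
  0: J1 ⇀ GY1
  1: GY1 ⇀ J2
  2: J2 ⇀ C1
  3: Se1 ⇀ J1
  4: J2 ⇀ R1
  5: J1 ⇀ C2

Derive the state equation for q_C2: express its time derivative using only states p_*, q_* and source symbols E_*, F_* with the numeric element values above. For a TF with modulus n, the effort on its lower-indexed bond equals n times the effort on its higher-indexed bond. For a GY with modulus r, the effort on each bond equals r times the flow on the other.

dq_C2/dt = E_Se1/25 + q_C1/40 - q_C2/50

bond 3 |J1  (Se1 fixes effort; stroke away)
bond 2 |J2  (C1 integral (e out))
bond 5 |J1  (prefer integral on C2)
bond 0 |GY1  (only one flow-in slot at J1)
bond 1 |GY1  (through GY1, causality inverts; strokes same side of GY1)
bond 4 |J2  (J2: bond 1 brought flow, rest push out)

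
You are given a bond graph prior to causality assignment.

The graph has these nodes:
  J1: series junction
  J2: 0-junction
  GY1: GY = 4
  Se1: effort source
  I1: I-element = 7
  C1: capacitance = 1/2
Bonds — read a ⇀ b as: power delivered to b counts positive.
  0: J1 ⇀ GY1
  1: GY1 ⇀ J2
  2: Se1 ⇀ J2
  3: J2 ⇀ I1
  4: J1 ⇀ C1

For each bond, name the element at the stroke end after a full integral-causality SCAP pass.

bond 2 stroke→J2  (Se1: effort source, stroke at far end)
bond 1 stroke→GY1  (0-jn J2 has e-setter on 2)
bond 3 stroke→I1  (common-e at J2 fixed by 2)
bond 0 stroke→GY1  (GY1 both-in/both-out from 1)
bond 4 stroke→J1  (J1 flow already set via bond 0)

#0 →GY1
#1 →GY1
#2 →J2
#3 →I1
#4 →J1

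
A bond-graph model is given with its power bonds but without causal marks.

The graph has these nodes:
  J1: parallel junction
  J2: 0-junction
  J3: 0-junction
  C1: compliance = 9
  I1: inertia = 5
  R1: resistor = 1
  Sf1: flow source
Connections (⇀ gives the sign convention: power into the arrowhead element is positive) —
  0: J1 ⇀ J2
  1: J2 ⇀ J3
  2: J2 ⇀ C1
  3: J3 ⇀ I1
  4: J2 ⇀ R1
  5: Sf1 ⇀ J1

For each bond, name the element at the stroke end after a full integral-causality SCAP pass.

β5 →Sf1  (Sf1 fixes flow; stroke at Sf1)
β0 →J1  (only one effort-in slot at J1)
β2 →J2  (C1 integral (e out))
β1 →J3  (J2 effort already set via bond 2)
β4 →R1  (J2: bond 2 brought effort, rest push out)
β3 →I1  (J3 effort already set via bond 1)

#0 →J1
#1 →J3
#2 →J2
#3 →I1
#4 →R1
#5 →Sf1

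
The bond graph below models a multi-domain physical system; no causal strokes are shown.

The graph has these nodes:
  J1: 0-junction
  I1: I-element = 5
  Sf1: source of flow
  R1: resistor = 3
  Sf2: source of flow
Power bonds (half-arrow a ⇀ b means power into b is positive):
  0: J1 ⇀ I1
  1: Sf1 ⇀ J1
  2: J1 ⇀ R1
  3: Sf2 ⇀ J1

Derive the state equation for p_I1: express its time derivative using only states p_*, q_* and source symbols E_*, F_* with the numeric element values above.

dp_I1/dt = 3*F_Sf1 + 3*F_Sf2 - 3*p_I1/5

#1 stroke at Sf1  (Sf1 fixes flow; stroke at Sf1)
#3 stroke at Sf2  (Sf2: flow source, stroke at near end)
#0 stroke at I1  (I1 outputs flow p/I1)
#2 stroke at J1  (J1: last free bond brings effort in)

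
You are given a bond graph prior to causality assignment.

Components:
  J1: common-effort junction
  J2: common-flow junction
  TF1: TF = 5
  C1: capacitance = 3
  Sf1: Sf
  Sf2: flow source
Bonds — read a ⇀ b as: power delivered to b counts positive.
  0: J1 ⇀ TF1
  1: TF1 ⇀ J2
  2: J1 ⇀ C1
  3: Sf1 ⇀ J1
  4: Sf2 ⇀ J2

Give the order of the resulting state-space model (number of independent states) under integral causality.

1  (C1 all integral)

#3 stroke at Sf1  (Sf1: flow source, stroke at near end)
#4 stroke at Sf2  (Sf2: flow source, stroke at near end)
#1 stroke at J2  (1-jn J2 has f-setter on 4)
#0 stroke at TF1  (through TF1, causality passes straight; one stroke at TF1)
#2 stroke at J1  (J1: last free bond brings effort in)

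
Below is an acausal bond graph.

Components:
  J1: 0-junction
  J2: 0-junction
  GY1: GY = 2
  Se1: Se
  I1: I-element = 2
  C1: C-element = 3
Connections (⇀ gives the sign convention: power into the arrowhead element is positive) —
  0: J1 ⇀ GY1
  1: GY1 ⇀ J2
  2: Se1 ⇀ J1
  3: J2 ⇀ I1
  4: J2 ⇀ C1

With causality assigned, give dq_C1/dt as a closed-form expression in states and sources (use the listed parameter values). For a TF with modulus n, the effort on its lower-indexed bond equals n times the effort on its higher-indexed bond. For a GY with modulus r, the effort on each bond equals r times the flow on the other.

bond 2 stroke at J1  (Se1 (Se) sets effort on bond)
bond 0 stroke at GY1  (0-jn J1 has e-setter on 2)
bond 1 stroke at GY1  (GY1: gyrator matches bond 0)
bond 3 stroke at I1  (I1: I, integral causality)
bond 4 stroke at J2  (only one effort-in slot at J2)

dq_C1/dt = E_Se1/2 - p_I1/2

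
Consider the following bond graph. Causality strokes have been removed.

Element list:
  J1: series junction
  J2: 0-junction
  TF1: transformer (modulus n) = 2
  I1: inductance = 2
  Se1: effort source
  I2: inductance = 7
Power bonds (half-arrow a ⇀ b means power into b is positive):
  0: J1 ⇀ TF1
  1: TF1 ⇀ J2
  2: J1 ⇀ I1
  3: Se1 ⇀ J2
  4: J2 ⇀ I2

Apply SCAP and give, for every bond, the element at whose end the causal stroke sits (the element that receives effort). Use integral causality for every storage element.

bond 0 stroke at J1
bond 1 stroke at TF1
bond 2 stroke at I1
bond 3 stroke at J2
bond 4 stroke at I2

#3 stroke→J2  (Se1 fixes effort; stroke away)
#1 stroke→TF1  (J2 effort already set via bond 3)
#4 stroke→I2  (J2: bond 3 brought effort, rest push out)
#0 stroke→J1  (TF1: transformer flips bond 1)
#2 stroke→I1  (closing 1-jn rule on J1)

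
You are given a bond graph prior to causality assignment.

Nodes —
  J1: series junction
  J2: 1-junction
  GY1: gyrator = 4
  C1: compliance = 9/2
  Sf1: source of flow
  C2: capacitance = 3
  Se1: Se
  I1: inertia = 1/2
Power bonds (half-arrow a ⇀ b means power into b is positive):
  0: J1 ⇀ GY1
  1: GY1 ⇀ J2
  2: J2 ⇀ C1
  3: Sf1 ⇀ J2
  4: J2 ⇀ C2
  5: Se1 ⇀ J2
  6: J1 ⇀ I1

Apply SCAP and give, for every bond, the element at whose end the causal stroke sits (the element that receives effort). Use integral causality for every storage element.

#3 |Sf1  (Sf1: flow source, stroke at near end)
#5 |J2  (Se1 fixes effort; stroke away)
#1 |J2  (J2 flow already set via bond 3)
#2 |J2  (J2 flow already set via bond 3)
#4 |J2  (common-f at J2 fixed by 3)
#0 |J1  (GY1: gyrator matches bond 1)
#6 |I1  (closing 1-jn rule on J1)

β0 stroke→J1
β1 stroke→J2
β2 stroke→J2
β3 stroke→Sf1
β4 stroke→J2
β5 stroke→J2
β6 stroke→I1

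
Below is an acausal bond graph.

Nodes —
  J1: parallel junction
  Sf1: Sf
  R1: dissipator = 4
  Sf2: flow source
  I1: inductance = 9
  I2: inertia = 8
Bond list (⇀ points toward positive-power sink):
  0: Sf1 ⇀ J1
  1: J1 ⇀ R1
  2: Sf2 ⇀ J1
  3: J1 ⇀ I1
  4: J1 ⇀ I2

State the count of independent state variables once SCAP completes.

bond 0 |Sf1  (Sf1 (Sf) sets flow on bond)
bond 2 |Sf2  (Sf2: flow source, stroke at near end)
bond 3 |I1  (prefer integral on I1)
bond 4 |I2  (prefer integral on I2)
bond 1 |J1  (only one effort-in slot at J1)

2  (I1, I2 all integral)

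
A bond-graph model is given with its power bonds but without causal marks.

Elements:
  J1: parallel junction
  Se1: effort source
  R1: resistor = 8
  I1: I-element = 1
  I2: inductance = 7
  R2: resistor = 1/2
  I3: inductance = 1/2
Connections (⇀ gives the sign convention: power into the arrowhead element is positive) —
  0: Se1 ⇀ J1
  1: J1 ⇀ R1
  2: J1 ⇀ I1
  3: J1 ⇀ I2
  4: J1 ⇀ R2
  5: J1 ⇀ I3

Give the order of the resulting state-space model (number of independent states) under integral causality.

3  (I1, I2, I3 all integral)

b0 stroke at J1  (source Se1 imposes e)
b1 stroke at R1  (J1: bond 0 brought effort, rest push out)
b2 stroke at I1  (J1: bond 0 brought effort, rest push out)
b3 stroke at I2  (J1: bond 0 brought effort, rest push out)
b4 stroke at R2  (J1: bond 0 brought effort, rest push out)
b5 stroke at I3  (0-jn J1 has e-setter on 0)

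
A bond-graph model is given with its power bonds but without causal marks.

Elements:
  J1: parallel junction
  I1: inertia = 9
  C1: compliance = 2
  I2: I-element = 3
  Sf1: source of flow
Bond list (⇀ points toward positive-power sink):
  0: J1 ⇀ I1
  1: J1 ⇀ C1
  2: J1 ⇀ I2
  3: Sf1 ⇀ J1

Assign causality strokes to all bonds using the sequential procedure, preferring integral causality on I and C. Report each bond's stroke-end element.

b3 |Sf1  (Sf1 fixes flow; stroke at Sf1)
b0 |I1  (I1: I, integral causality)
b1 |J1  (C1 integral (e out))
b2 |I2  (J1 effort already set via bond 1)

b0 stroke at I1
b1 stroke at J1
b2 stroke at I2
b3 stroke at Sf1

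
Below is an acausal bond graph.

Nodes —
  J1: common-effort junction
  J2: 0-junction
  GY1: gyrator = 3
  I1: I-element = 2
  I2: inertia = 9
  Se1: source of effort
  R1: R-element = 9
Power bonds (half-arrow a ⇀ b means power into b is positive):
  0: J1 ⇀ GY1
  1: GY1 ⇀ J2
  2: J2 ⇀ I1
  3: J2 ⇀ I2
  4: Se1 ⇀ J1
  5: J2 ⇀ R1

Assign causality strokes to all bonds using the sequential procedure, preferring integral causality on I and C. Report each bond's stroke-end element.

b0 →GY1
b1 →GY1
b2 →I1
b3 →I2
b4 →J1
b5 →J2

#4 →J1  (Se1: effort source, stroke at far end)
#0 →GY1  (J1: bond 4 brought effort, rest push out)
#1 →GY1  (GY1 both-in/both-out from 0)
#2 →I1  (I1 outputs flow p/I1)
#3 →I2  (prefer integral on I2)
#5 →J2  (only one effort-in slot at J2)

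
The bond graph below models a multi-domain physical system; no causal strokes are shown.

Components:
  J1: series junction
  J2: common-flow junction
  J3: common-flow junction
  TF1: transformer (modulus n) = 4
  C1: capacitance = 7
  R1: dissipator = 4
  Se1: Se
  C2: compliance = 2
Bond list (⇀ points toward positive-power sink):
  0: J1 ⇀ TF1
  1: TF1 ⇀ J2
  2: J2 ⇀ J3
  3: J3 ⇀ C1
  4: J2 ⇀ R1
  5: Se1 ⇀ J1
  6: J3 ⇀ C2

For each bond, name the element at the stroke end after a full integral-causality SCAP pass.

#0 →TF1
#1 →J2
#2 →J2
#3 →J3
#4 →R1
#5 →J1
#6 →J3

bond 5 stroke at J1  (Se1 fixes effort; stroke away)
bond 0 stroke at TF1  (J1 needs exactly one f-in)
bond 1 stroke at J2  (TF1 one-in-one-out from 0)
bond 3 stroke at J3  (C1: C, integral causality)
bond 6 stroke at J3  (prefer integral on C2)
bond 2 stroke at J2  (J3: last free bond brings flow in)
bond 4 stroke at R1  (J2: last free bond brings flow in)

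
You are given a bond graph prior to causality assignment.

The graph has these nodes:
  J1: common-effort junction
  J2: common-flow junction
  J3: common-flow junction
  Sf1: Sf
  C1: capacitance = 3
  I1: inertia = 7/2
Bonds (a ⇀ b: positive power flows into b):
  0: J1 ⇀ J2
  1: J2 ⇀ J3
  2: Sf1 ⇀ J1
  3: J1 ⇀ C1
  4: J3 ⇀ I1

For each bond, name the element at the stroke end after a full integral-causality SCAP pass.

bond 2 stroke at Sf1  (source Sf1 imposes f)
bond 3 stroke at J1  (C1 integral (e out))
bond 0 stroke at J2  (J1 effort already set via bond 3)
bond 1 stroke at J3  (closing 1-jn rule on J2)
bond 4 stroke at I1  (closing 1-jn rule on J3)

bond 0 stroke→J2
bond 1 stroke→J3
bond 2 stroke→Sf1
bond 3 stroke→J1
bond 4 stroke→I1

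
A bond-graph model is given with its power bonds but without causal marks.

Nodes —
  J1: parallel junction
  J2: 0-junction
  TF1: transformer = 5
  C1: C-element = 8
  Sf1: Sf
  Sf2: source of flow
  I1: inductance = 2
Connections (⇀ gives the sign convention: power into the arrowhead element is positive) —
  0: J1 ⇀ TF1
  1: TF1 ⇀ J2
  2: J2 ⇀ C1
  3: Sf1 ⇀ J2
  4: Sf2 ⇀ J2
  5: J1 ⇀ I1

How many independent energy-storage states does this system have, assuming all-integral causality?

2  (C1, I1 all integral)

bond 3 |Sf1  (Sf1 (Sf) sets flow on bond)
bond 4 |Sf2  (source Sf2 imposes f)
bond 2 |J2  (C1 integral (e out))
bond 1 |TF1  (common-e at J2 fixed by 2)
bond 0 |J1  (TF1: transformer flips bond 1)
bond 5 |I1  (J1 effort already set via bond 0)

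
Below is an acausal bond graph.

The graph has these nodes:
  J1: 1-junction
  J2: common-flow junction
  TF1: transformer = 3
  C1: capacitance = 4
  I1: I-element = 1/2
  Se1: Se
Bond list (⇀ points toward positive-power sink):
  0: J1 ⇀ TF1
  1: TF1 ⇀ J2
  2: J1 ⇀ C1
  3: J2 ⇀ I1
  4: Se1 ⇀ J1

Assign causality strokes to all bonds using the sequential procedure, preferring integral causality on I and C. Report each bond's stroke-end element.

#4 |J1  (Se1 (Se) sets effort on bond)
#2 |J1  (C1: C, integral causality)
#0 |TF1  (only one flow-in slot at J1)
#1 |J2  (TF1: transformer flips bond 0)
#3 |I1  (only one flow-in slot at J2)

b0 →TF1
b1 →J2
b2 →J1
b3 →I1
b4 →J1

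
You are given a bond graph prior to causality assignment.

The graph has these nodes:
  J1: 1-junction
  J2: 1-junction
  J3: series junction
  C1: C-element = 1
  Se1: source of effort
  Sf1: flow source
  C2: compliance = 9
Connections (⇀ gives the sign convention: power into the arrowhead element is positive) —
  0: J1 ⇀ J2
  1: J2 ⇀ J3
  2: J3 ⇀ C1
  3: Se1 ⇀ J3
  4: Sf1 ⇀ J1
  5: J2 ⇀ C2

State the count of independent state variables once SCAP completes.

β3 |J3  (Se1 (Se) sets effort on bond)
β4 |Sf1  (source Sf1 imposes f)
β0 |J1  (1-jn J1 has f-setter on 4)
β1 |J2  (common-f at J2 fixed by 0)
β5 |J2  (common-f at J2 fixed by 0)
β2 |J3  (J3: bond 1 brought flow, rest push out)

2  (C1, C2 all integral)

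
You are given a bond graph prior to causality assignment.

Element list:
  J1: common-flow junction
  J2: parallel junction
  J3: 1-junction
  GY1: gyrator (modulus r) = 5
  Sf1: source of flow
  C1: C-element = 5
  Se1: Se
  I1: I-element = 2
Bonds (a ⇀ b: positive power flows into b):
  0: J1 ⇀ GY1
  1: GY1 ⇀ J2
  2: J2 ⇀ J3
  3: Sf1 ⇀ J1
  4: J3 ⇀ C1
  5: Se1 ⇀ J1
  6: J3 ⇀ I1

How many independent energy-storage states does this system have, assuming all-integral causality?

#3 |Sf1  (Sf1: flow source, stroke at near end)
#5 |J1  (Se1: effort source, stroke at far end)
#0 |J1  (common-f at J1 fixed by 3)
#1 |J2  (GY GY1: same side as bond 0)
#2 |J3  (0-jn J2 has e-setter on 1)
#4 |J3  (C1: C, integral causality)
#6 |I1  (J3 needs exactly one f-in)

2  (C1, I1 all integral)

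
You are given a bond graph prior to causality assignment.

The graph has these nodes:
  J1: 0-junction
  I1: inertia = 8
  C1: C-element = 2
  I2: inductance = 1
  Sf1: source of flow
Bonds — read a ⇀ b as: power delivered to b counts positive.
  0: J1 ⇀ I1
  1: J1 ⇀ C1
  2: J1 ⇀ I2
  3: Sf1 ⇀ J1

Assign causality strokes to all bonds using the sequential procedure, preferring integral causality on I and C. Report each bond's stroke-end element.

β0 →I1
β1 →J1
β2 →I2
β3 →Sf1

b3 →Sf1  (source Sf1 imposes f)
b0 →I1  (I1 integral (f out))
b1 →J1  (prefer integral on C1)
b2 →I2  (J1 effort already set via bond 1)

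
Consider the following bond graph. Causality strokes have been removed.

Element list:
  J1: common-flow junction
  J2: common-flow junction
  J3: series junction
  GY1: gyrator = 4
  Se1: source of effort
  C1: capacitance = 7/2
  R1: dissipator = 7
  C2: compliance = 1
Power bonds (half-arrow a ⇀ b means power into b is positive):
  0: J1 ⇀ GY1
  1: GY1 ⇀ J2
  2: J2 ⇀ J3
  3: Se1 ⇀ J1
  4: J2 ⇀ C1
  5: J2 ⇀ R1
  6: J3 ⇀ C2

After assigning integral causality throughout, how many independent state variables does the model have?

2  (C1, C2 all integral)

b3 stroke→J1  (source Se1 imposes e)
b0 stroke→GY1  (J1 needs exactly one f-in)
b1 stroke→GY1  (through GY1, causality inverts; strokes same side of GY1)
b2 stroke→J2  (common-f at J2 fixed by 1)
b4 stroke→J2  (common-f at J2 fixed by 1)
b5 stroke→J2  (J2 flow already set via bond 1)
b6 stroke→J3  (J3: bond 2 brought flow, rest push out)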